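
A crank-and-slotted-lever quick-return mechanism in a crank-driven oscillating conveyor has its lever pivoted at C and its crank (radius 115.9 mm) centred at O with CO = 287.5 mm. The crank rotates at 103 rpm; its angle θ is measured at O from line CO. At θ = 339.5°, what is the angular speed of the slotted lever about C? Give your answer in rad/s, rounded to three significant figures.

3.04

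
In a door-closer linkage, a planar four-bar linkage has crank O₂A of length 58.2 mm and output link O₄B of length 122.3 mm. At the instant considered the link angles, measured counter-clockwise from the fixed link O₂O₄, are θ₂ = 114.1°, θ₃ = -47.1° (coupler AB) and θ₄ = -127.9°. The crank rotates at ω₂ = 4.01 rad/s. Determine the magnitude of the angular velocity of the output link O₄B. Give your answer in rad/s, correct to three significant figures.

ω₂ = 4.01 rad/s
Differentiating the loop-closure r₂e^{iθ₂}+r₃e^{iθ₃}=r₁+r₄e^{iθ₄} gives r₂ω₂e^{iθ₂}+r₃ω₃e^{iθ₃}=r₄ω₄e^{iθ₄}.
Eliminating the other unknown: ω₄ = r₂ω₂ sin(θ₂−θ₃) / [r₄ sin(θ₄−θ₃)].
Numerator sine = +0.32227; denominator sine = -0.98714.
Result = 0.0582·4.01·(+0.32227) / (0.1223·(-0.98714)) = -0.62299 rad/s; magnitude 0.62299 rad/s.

0.623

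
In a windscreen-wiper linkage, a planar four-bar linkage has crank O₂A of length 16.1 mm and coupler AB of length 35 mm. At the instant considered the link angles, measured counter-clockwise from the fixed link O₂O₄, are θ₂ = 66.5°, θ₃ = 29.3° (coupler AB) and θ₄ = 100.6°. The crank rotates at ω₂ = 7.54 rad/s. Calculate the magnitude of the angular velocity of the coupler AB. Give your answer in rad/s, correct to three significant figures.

ω₂ = 7.54 rad/s
Differentiating the loop-closure r₂e^{iθ₂}+r₃e^{iθ₃}=r₁+r₄e^{iθ₄} gives r₂ω₂e^{iθ₂}+r₃ω₃e^{iθ₃}=r₄ω₄e^{iθ₄}.
Eliminating the other unknown: ω₃ = r₂ω₂ sin(θ₄−θ₂) / [r₃ sin(θ₃−θ₄)].
Numerator sine = +0.56064; denominator sine = -0.94721.
Result = 0.0161·7.54·(+0.56064) / (0.035·(-0.94721)) = -2.0529 rad/s; magnitude 2.0529 rad/s.

2.05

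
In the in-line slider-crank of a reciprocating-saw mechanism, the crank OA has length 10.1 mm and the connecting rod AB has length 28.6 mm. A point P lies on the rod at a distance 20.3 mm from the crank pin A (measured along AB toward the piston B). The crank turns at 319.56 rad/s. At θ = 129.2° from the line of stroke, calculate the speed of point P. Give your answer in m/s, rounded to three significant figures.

2.17

ω = 319.6 rad/s.  Crank-pin speed |V_A| = rω = 3.2276 m/s, perpendicular to OA.
Rod angle: sinφ = −(r/L) sinθ ⇒ φ = -15.883°; ω_rod = −rω cosθ/√(L²−r²sin²θ) = +74.157 rad/s.
V_P = V_A + ω_rod × AP, with AP = 0.0203 m along the rod.
Components: V_Px = −rω sinθ − a·ω_rod·sinφ = -2.0892 m/s;  V_Py = rω cosθ + a·ω_rod·cosφ = -0.592 m/s.
|V_P| = √(V_Px² + V_Py²) = 2.1715 m/s.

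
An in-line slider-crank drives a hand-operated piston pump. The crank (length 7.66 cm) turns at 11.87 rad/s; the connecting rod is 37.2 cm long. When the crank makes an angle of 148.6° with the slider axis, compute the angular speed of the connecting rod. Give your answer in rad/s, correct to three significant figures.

ω = 11.87 rad/s
The rod makes angle φ with the slider axis where L sinφ = r sinθ; differentiating, L cosφ·φ̇ = r ω cosθ.
L cosφ = √(L² − r² sin²θ) = 0.36985 m.
|ω_rod| = r ω |cosθ| / √(L² − r² sin²θ) = 0.0766·11.87·0.85355/0.36985 = 2.0984 rad/s.

2.10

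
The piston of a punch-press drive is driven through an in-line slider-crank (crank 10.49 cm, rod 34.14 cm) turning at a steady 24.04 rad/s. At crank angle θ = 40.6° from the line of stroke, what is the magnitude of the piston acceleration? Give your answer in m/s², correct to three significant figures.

49.4

ω = 24.04 rad/s
x(θ) = r cosθ + √(L² − r² sin²θ); with ω constant, a = ω²·d²x/dθ².
d²x/dθ² = −r cosθ − r²(cos2θ)/√u − r⁴ sin²2θ/(4u^{3/2}),  u = L² − r² sin²θ = 0.111894 m².
Substituting r = 0.1049 m, L = 0.3414 m, θ = 40.6°: d²x/dθ² = -0.08547 m.
a = ω²·d²x/dθ² = (24.04)²·(-0.08547) = -49.395 m/s²;  |a| = 49.395 m/s².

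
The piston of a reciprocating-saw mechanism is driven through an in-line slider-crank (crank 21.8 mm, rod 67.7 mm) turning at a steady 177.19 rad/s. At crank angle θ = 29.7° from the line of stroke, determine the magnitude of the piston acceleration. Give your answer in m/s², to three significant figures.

ω = 177.2 rad/s
x(θ) = r cosθ + √(L² − r² sin²θ); with ω constant, a = ω²·d²x/dθ².
d²x/dθ² = −r cosθ − r²(cos2θ)/√u − r⁴ sin²2θ/(4u^{3/2}),  u = L² − r² sin²θ = 0.00446663 m².
Substituting r = 0.0218 m, L = 0.0677 m, θ = 29.7°: d²x/dθ² = -0.022696 m.
a = ω²·d²x/dθ² = (177.2)²·(-0.022696) = -712.57 m/s²;  |a| = 712.57 m/s².

713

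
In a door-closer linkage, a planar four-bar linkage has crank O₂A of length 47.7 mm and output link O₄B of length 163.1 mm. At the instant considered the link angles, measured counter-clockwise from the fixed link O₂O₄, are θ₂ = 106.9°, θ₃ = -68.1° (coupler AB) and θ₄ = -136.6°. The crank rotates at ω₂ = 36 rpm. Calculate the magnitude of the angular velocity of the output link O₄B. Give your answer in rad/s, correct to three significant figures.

0.103

ω₂ = 3.77 rad/s (from 36 rpm).
Differentiating the loop-closure r₂e^{iθ₂}+r₃e^{iθ₃}=r₁+r₄e^{iθ₄} gives r₂ω₂e^{iθ₂}+r₃ω₃e^{iθ₃}=r₄ω₄e^{iθ₄}.
Eliminating the other unknown: ω₄ = r₂ω₂ sin(θ₂−θ₃) / [r₄ sin(θ₄−θ₃)].
Numerator sine = +0.08716; denominator sine = -0.93042.
Result = 0.0477·3.77·(+0.08716) / (0.1631·(-0.93042)) = -0.10328 rad/s; magnitude 0.10328 rad/s.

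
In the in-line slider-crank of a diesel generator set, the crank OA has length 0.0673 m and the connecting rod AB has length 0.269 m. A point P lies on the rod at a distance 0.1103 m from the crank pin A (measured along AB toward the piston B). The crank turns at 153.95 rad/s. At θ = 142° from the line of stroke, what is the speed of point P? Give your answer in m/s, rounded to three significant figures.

ω = 153.9 rad/s.  Crank-pin speed |V_A| = rω = 10.361 m/s, perpendicular to OA.
Rod angle: sinφ = −(r/L) sinθ ⇒ φ = -8.861°; ω_rod = −rω cosθ/√(L²−r²sin²θ) = +30.718 rad/s.
V_P = V_A + ω_rod × AP, with AP = 0.1103 m along the rod.
Components: V_Px = −rω sinθ − a·ω_rod·sinφ = -5.8569 m/s;  V_Py = rω cosθ + a·ω_rod·cosφ = -4.8167 m/s.
|V_P| = √(V_Px² + V_Py²) = 7.5831 m/s.

7.58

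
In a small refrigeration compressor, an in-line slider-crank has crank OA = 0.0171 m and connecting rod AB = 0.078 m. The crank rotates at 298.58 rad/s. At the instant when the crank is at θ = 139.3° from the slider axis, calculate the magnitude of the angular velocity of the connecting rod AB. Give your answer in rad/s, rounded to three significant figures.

ω = 298.6 rad/s
The rod makes angle φ with the slider axis where L sinφ = r sinθ; differentiating, L cosφ·φ̇ = r ω cosθ.
L cosφ = √(L² − r² sin²θ) = 0.077199 m.
|ω_rod| = r ω |cosθ| / √(L² − r² sin²θ) = 0.0171·298.6·0.75813/0.077199 = 50.141 rad/s.

50.1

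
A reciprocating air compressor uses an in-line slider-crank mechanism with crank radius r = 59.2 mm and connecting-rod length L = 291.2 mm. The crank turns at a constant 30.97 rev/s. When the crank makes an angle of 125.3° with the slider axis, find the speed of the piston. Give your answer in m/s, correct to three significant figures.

ω = 2π·31 = 194.6 rad/s
For an in-line slider-crank, x = r cosθ + √(L² − r² sin²θ), so v = −rω sinθ·[1 + r cosθ/√(L² − r² sin²θ)].
With r = 0.0592 m, L = 0.2912 m, θ = 125.3°: √(L² − r² sin²θ) = 0.28716 m.
v = −0.0592·194.6·0.81614·[1 + 0.0592·-0.57786/0.28716] = -8.2817 m/s.
|v| = 8.2817 m/s.

8.28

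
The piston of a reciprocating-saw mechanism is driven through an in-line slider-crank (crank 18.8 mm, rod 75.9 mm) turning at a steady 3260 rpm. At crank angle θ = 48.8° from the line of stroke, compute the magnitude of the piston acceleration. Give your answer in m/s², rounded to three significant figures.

1380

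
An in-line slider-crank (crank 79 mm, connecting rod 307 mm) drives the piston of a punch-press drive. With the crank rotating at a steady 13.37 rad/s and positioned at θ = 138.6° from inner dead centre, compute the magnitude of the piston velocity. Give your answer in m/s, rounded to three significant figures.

0.562

ω = 13.37 rad/s
For an in-line slider-crank, x = r cosθ + √(L² − r² sin²θ), so v = −rω sinθ·[1 + r cosθ/√(L² − r² sin²θ)].
With r = 0.079 m, L = 0.307 m, θ = 138.6°: √(L² − r² sin²θ) = 0.30252 m.
v = −0.079·13.37·0.66131·[1 + 0.079·-0.75011/0.30252] = -0.56167 m/s.
|v| = 0.56167 m/s.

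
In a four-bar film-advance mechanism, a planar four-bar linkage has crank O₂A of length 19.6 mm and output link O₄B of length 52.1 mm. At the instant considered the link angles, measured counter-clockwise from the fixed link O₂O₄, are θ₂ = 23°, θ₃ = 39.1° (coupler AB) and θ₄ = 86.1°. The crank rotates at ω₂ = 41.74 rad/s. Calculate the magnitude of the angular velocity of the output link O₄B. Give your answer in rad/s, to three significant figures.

ω₂ = 41.74 rad/s
Differentiating the loop-closure r₂e^{iθ₂}+r₃e^{iθ₃}=r₁+r₄e^{iθ₄} gives r₂ω₂e^{iθ₂}+r₃ω₃e^{iθ₃}=r₄ω₄e^{iθ₄}.
Eliminating the other unknown: ω₄ = r₂ω₂ sin(θ₂−θ₃) / [r₄ sin(θ₄−θ₃)].
Numerator sine = -0.27731; denominator sine = +0.73135.
Result = 0.0196·41.74·(-0.27731) / (0.0521·(+0.73135)) = -5.9541 rad/s; magnitude 5.9541 rad/s.

5.95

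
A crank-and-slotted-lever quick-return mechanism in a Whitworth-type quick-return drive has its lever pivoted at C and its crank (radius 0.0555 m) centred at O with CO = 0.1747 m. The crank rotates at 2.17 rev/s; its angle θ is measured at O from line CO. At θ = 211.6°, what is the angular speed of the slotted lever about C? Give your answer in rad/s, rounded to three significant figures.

ω = 13.63 rad/s (from 2.17 rev/s).
Crank pin A relative to C: A = (d + r cosθ, r sinθ); lever angle φ = atan2(r sinθ, d + r cosθ).
Differentiating tanφ: φ̇ = rω(d cosθ + r)/(d² + r² + 2dr cosθ).
d² + r² + 2dr cosθ = |CA|² = 0.0170839 m²;  d cosθ + r = -0.093297 m.
|ω_lever| = |0.0555·13.63·-0.093297| / 0.0170839 = 4.1325 rad/s.

4.13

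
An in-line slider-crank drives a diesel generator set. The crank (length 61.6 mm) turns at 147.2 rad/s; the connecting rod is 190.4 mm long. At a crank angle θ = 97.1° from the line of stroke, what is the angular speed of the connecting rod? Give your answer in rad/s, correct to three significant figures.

ω = 147.2 rad/s
The rod makes angle φ with the slider axis where L sinφ = r sinθ; differentiating, L cosφ·φ̇ = r ω cosθ.
L cosφ = √(L² − r² sin²θ) = 0.18032 m.
|ω_rod| = r ω |cosθ| / √(L² − r² sin²θ) = 0.0616·147.2·0.12360/0.18032 = 6.2154 rad/s.

6.22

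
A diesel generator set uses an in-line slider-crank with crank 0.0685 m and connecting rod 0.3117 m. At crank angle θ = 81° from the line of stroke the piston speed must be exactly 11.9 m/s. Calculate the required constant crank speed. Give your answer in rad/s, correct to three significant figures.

For an in-line slider-crank, |v_piston| = rω|sinθ|·[1 + r cosθ/√(L² − r² sin²θ)].
With r = 0.0685 m, L = 0.3117 m, θ = 81°: the bracketed kinematic factor |dx/dθ| = 0.070039 m.
ω = v/|dx/dθ| = 11.9/0.070039 = 169.9 rad/s.

170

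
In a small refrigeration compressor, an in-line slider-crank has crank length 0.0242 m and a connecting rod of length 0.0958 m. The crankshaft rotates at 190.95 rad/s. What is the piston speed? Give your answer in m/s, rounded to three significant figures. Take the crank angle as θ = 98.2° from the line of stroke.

4.40

ω = 190.9 rad/s
For an in-line slider-crank, x = r cosθ + √(L² − r² sin²θ), so v = −rω sinθ·[1 + r cosθ/√(L² − r² sin²θ)].
With r = 0.0242 m, L = 0.0958 m, θ = 98.2°: √(L² − r² sin²θ) = 0.092757 m.
v = −0.0242·190.9·0.98978·[1 + 0.0242·-0.14263/0.092757] = -4.4036 m/s.
|v| = 4.4036 m/s.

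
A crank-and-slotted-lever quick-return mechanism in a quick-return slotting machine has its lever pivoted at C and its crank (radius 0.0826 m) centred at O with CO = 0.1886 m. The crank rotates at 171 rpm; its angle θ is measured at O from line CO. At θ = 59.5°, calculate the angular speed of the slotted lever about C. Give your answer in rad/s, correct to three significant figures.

ω = 17.91 rad/s (from 171 rpm).
Crank pin A relative to C: A = (d + r cosθ, r sinθ); lever angle φ = atan2(r sinθ, d + r cosθ).
Differentiating tanφ: φ̇ = rω(d cosθ + r)/(d² + r² + 2dr cosθ).
d² + r² + 2dr cosθ = |CA|² = 0.058206 m²;  d cosθ + r = +0.17832 m.
|ω_lever| = |0.0826·17.91·+0.17832| / 0.058206 = 4.5315 rad/s.

4.53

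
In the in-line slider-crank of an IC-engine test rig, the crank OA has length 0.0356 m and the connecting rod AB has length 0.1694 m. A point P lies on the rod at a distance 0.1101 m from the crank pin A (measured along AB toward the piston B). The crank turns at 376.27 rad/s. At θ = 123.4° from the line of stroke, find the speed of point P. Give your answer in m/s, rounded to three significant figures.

10.6

ω = 376.3 rad/s.  Crank-pin speed |V_A| = rω = 13.395 m/s, perpendicular to OA.
Rod angle: sinφ = −(r/L) sinθ ⇒ φ = -10.105°; ω_rod = −rω cosθ/√(L²−r²sin²θ) = +44.215 rad/s.
V_P = V_A + ω_rod × AP, with AP = 0.1101 m along the rod.
Components: V_Px = −rω sinθ − a·ω_rod·sinφ = -10.329 m/s;  V_Py = rω cosθ + a·ω_rod·cosφ = -2.5813 m/s.
|V_P| = √(V_Px² + V_Py²) = 10.647 m/s.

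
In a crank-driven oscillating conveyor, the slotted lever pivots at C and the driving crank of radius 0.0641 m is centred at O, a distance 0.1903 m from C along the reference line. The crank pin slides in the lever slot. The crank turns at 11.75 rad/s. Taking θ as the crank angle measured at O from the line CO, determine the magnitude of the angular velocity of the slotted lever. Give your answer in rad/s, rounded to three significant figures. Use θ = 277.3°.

ω = 11.75 rad/s
Crank pin A relative to C: A = (d + r cosθ, r sinθ); lever angle φ = atan2(r sinθ, d + r cosθ).
Differentiating tanφ: φ̇ = rω(d cosθ + r)/(d² + r² + 2dr cosθ).
d² + r² + 2dr cosθ = |CA|² = 0.0434228 m²;  d cosθ + r = +0.08828 m.
|ω_lever| = |0.0641·11.75·+0.08828| / 0.0434228 = 1.5312 rad/s.

1.53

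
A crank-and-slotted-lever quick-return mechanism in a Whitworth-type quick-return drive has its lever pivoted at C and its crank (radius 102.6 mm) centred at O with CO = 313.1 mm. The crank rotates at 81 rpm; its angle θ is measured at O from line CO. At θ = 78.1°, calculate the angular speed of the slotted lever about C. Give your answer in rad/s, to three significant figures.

1.19

ω = 8.482 rad/s (from 81 rpm).
Crank pin A relative to C: A = (d + r cosθ, r sinθ); lever angle φ = atan2(r sinθ, d + r cosθ).
Differentiating tanφ: φ̇ = rω(d cosθ + r)/(d² + r² + 2dr cosθ).
d² + r² + 2dr cosθ = |CA|² = 0.121807 m²;  d cosθ + r = +0.16716 m.
|ω_lever| = |0.1026·8.482·+0.16716| / 0.121807 = 1.1943 rad/s.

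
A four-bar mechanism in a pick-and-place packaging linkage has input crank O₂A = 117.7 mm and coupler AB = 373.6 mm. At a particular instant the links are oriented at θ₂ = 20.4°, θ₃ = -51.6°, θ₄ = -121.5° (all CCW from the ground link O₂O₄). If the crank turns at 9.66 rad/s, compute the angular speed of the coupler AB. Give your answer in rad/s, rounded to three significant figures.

2.00

ω₂ = 9.66 rad/s
Differentiating the loop-closure r₂e^{iθ₂}+r₃e^{iθ₃}=r₁+r₄e^{iθ₄} gives r₂ω₂e^{iθ₂}+r₃ω₃e^{iθ₃}=r₄ω₄e^{iθ₄}.
Eliminating the other unknown: ω₃ = r₂ω₂ sin(θ₄−θ₂) / [r₃ sin(θ₃−θ₄)].
Numerator sine = -0.61704; denominator sine = +0.93909.
Result = 0.1177·9.66·(-0.61704) / (0.3736·(+0.93909)) = -1.9996 rad/s; magnitude 1.9996 rad/s.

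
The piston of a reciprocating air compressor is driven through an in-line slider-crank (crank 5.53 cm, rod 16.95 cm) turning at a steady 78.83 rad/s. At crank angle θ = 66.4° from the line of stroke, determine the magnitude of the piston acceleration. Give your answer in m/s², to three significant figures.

59.6

ω = 78.83 rad/s
x(θ) = r cosθ + √(L² − r² sin²θ); with ω constant, a = ω²·d²x/dθ².
d²x/dθ² = −r cosθ − r²(cos2θ)/√u − r⁴ sin²2θ/(4u^{3/2}),  u = L² − r² sin²θ = 0.0261623 m².
Substituting r = 0.0553 m, L = 0.1695 m, θ = 66.4°: d²x/dθ² = -0.0095909 m.
a = ω²·d²x/dθ² = (78.83)²·(-0.0095909) = -59.599 m/s²;  |a| = 59.599 m/s².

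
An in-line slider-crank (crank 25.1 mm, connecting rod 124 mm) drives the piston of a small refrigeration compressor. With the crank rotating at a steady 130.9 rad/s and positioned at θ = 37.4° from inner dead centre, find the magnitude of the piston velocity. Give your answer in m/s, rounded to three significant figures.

ω = 130.9 rad/s
For an in-line slider-crank, x = r cosθ + √(L² − r² sin²θ), so v = −rω sinθ·[1 + r cosθ/√(L² − r² sin²θ)].
With r = 0.0251 m, L = 0.124 m, θ = 37.4°: √(L² − r² sin²θ) = 0.12306 m.
v = −0.0251·130.9·0.60738·[1 + 0.0251·0.79441/0.12306] = -2.3189 m/s.
|v| = 2.3189 m/s.

2.32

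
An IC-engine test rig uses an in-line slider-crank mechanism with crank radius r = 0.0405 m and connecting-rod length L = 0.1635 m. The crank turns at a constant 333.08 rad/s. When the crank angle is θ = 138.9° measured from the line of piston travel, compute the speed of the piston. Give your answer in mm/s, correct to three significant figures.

ω = 333.1 rad/s
For an in-line slider-crank, x = r cosθ + √(L² − r² sin²θ), so v = −rω sinθ·[1 + r cosθ/√(L² − r² sin²θ)].
With r = 0.0405 m, L = 0.1635 m, θ = 138.9°: √(L² − r² sin²θ) = 0.16132 m.
v = −0.0405·333.1·0.65738·[1 + 0.0405·-0.75356/0.16132] = -7.1901 m/s.
|v| = 7.1901 m/s = 7190.1 mm/s.

7190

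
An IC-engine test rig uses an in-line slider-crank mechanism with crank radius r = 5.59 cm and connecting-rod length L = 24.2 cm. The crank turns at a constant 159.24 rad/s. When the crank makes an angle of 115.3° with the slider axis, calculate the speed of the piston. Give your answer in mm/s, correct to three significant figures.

ω = 159.2 rad/s
For an in-line slider-crank, x = r cosθ + √(L² − r² sin²θ), so v = −rω sinθ·[1 + r cosθ/√(L² − r² sin²θ)].
With r = 0.0559 m, L = 0.242 m, θ = 115.3°: √(L² − r² sin²θ) = 0.23666 m.
v = −0.0559·159.2·0.90408·[1 + 0.0559·-0.42736/0.23666] = -7.2354 m/s.
|v| = 7.2354 m/s = 7235.4 mm/s.

7240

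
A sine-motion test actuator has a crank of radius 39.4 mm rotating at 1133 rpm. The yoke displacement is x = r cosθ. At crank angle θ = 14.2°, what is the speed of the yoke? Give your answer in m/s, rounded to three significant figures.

1.15

ω = 118.6 rad/s (from 1133 rpm).
x = r cosθ ⇒ ẋ = −rω sinθ.
|v| = rω|sinθ| = 0.0394·118.6·|sin 14.2°| = 1.1467 m/s.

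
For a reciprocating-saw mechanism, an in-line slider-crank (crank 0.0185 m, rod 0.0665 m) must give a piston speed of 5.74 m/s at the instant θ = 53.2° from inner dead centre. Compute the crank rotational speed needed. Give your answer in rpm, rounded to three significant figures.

For an in-line slider-crank, |v_piston| = rω|sinθ|·[1 + r cosθ/√(L² − r² sin²θ)].
With r = 0.0185 m, L = 0.0665 m, θ = 53.2°: the bracketed kinematic factor |dx/dθ| = 0.017346 m.
ω = v/|dx/dθ| = 5.74/0.017346 = 330.92 rad/s.
N = 60ω/(2π) = 3160 rpm.

3160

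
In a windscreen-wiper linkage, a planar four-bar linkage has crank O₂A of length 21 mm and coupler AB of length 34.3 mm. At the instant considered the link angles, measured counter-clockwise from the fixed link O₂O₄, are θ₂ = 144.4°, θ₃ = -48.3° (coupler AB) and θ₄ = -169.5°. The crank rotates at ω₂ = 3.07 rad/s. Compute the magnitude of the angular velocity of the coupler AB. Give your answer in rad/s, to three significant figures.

ω₂ = 3.07 rad/s
Differentiating the loop-closure r₂e^{iθ₂}+r₃e^{iθ₃}=r₁+r₄e^{iθ₄} gives r₂ω₂e^{iθ₂}+r₃ω₃e^{iθ₃}=r₄ω₄e^{iθ₄}.
Eliminating the other unknown: ω₃ = r₂ω₂ sin(θ₄−θ₂) / [r₃ sin(θ₃−θ₄)].
Numerator sine = +0.72055; denominator sine = +0.85536.
Result = 0.021·3.07·(+0.72055) / (0.0343·(+0.85536)) = +1.5834 rad/s; magnitude 1.5834 rad/s.

1.58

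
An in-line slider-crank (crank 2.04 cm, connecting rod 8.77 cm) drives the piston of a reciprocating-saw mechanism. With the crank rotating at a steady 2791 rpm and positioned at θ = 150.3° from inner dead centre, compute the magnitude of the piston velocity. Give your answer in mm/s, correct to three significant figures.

2350

ω = 2π·2791/60 = 292.3 rad/s
For an in-line slider-crank, x = r cosθ + √(L² − r² sin²θ), so v = −rω sinθ·[1 + r cosθ/√(L² − r² sin²θ)].
With r = 0.0204 m, L = 0.0877 m, θ = 150.3°: √(L² − r² sin²θ) = 0.087116 m.
v = −0.0204·292.3·0.49546·[1 + 0.0204·-0.86863/0.087116] = -2.3532 m/s.
|v| = 2.3532 m/s = 2353.2 mm/s.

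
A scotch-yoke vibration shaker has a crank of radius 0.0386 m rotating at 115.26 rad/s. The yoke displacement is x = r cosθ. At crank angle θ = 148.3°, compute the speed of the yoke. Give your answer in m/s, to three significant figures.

2.34

ω = 115.3 rad/s
x = r cosθ ⇒ ẋ = −rω sinθ.
|v| = rω|sinθ| = 0.0386·115.3·|sin 148.3°| = 2.3378 m/s.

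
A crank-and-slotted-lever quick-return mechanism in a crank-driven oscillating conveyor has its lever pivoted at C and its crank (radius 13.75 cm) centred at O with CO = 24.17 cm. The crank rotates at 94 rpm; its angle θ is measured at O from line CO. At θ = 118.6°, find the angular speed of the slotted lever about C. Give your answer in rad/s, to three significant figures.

0.648

ω = 9.844 rad/s (from 94 rpm).
Crank pin A relative to C: A = (d + r cosθ, r sinθ); lever angle φ = atan2(r sinθ, d + r cosθ).
Differentiating tanφ: φ̇ = rω(d cosθ + r)/(d² + r² + 2dr cosθ).
d² + r² + 2dr cosθ = |CA|² = 0.0455077 m²;  d cosθ + r = +0.0218 m.
|ω_lever| = |0.1375·9.844·+0.0218| / 0.0455077 = 0.64839 rad/s.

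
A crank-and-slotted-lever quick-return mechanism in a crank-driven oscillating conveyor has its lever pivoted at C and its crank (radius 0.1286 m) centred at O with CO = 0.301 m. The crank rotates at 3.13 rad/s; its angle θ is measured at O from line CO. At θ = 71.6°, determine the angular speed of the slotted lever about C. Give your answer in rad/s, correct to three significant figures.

0.684

ω = 3.13 rad/s
Crank pin A relative to C: A = (d + r cosθ, r sinθ); lever angle φ = atan2(r sinθ, d + r cosθ).
Differentiating tanφ: φ̇ = rω(d cosθ + r)/(d² + r² + 2dr cosθ).
d² + r² + 2dr cosθ = |CA|² = 0.131576 m²;  d cosθ + r = +0.22361 m.
|ω_lever| = |0.1286·3.13·+0.22361| / 0.131576 = 0.68407 rad/s.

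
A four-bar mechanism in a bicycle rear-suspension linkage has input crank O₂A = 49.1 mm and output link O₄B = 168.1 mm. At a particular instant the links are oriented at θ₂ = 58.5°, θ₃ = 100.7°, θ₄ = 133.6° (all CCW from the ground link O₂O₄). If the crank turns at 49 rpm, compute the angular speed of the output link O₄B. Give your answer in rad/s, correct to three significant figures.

1.85

ω₂ = 5.131 rad/s (from 49 rpm).
Differentiating the loop-closure r₂e^{iθ₂}+r₃e^{iθ₃}=r₁+r₄e^{iθ₄} gives r₂ω₂e^{iθ₂}+r₃ω₃e^{iθ₃}=r₄ω₄e^{iθ₄}.
Eliminating the other unknown: ω₄ = r₂ω₂ sin(θ₂−θ₃) / [r₄ sin(θ₄−θ₃)].
Numerator sine = -0.67172; denominator sine = +0.54317.
Result = 0.0491·5.131·(-0.67172) / (0.1681·(+0.54317)) = -1.8535 rad/s; magnitude 1.8535 rad/s.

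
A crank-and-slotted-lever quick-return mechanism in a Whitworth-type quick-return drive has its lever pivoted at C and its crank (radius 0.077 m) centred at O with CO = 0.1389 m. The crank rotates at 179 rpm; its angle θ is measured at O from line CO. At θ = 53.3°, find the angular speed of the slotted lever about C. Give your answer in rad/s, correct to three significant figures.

6.08

ω = 18.74 rad/s (from 179 rpm).
Crank pin A relative to C: A = (d + r cosθ, r sinθ); lever angle φ = atan2(r sinθ, d + r cosθ).
Differentiating tanφ: φ̇ = rω(d cosθ + r)/(d² + r² + 2dr cosθ).
d² + r² + 2dr cosθ = |CA|² = 0.0380058 m²;  d cosθ + r = +0.16001 m.
|ω_lever| = |0.077·18.74·+0.16001| / 0.0380058 = 6.0767 rad/s.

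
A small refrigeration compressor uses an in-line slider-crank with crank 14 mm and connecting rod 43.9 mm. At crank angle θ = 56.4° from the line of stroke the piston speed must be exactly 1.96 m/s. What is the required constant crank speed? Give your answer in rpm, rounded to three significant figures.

For an in-line slider-crank, |v_piston| = rω|sinθ|·[1 + r cosθ/√(L² − r² sin²θ)].
With r = 0.014 m, L = 0.0439 m, θ = 56.4°: the bracketed kinematic factor |dx/dθ| = 0.013795 m.
ω = v/|dx/dθ| = 1.96/0.013795 = 142.08 rad/s.
N = 60ω/(2π) = 1356.7 rpm.

1360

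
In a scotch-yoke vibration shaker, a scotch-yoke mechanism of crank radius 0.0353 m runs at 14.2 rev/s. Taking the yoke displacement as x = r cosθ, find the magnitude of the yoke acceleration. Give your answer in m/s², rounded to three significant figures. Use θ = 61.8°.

133

ω = 89.22 rad/s (from 14.2 rev/s).
x = r cosθ ⇒ ẍ = −rω² cosθ (ω constant).
|a| = rω²|cosθ| = 0.0353·(89.22)²·|cos 61.8°| = 132.79 m/s².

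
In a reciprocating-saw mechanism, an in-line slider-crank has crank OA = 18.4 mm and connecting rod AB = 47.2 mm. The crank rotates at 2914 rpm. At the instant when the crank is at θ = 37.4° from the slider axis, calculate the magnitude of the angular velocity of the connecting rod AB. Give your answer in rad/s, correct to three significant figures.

97.3

ω = 305.2 rad/s (converted from 2914 rpm).
The rod makes angle φ with the slider axis where L sinφ = r sinθ; differentiating, L cosφ·φ̇ = r ω cosθ.
L cosφ = √(L² − r² sin²θ) = 0.045858 m.
|ω_rod| = r ω |cosθ| / √(L² − r² sin²θ) = 0.0184·305.2·0.79441/0.045858 = 97.268 rad/s.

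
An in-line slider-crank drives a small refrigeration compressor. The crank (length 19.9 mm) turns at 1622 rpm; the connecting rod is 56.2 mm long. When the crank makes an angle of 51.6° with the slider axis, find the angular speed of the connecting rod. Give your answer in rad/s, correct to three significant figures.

38.9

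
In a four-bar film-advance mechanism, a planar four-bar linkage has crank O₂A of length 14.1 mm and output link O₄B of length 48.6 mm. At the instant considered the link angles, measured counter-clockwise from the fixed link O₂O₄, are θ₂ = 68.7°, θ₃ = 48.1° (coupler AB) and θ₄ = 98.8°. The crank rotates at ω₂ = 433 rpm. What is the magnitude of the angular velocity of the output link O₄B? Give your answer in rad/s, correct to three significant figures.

ω₂ = 45.34 rad/s (from 433 rpm).
Differentiating the loop-closure r₂e^{iθ₂}+r₃e^{iθ₃}=r₁+r₄e^{iθ₄} gives r₂ω₂e^{iθ₂}+r₃ω₃e^{iθ₃}=r₄ω₄e^{iθ₄}.
Eliminating the other unknown: ω₄ = r₂ω₂ sin(θ₂−θ₃) / [r₄ sin(θ₄−θ₃)].
Numerator sine = +0.35184; denominator sine = +0.77384.
Result = 0.0141·45.34·(+0.35184) / (0.0486·(+0.77384)) = +5.9813 rad/s; magnitude 5.9813 rad/s.

5.98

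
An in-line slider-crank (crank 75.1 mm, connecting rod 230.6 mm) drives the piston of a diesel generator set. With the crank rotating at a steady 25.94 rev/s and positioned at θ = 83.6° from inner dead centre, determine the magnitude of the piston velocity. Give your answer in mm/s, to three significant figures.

12600

ω = 2π·25.9 = 163 rad/s
For an in-line slider-crank, x = r cosθ + √(L² − r² sin²θ), so v = −rω sinθ·[1 + r cosθ/√(L² − r² sin²θ)].
With r = 0.0751 m, L = 0.2306 m, θ = 83.6°: √(L² − r² sin²θ) = 0.21819 m.
v = −0.0751·163·0.99377·[1 + 0.0751·0.11147/0.21819] = -12.631 m/s.
|v| = 12.631 m/s = 12631 mm/s.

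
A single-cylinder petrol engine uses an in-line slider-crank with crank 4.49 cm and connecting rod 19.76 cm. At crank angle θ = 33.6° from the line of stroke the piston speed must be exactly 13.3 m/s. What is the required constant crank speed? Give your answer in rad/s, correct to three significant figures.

For an in-line slider-crank, |v_piston| = rω|sinθ|·[1 + r cosθ/√(L² − r² sin²θ)].
With r = 0.0449 m, L = 0.1976 m, θ = 33.6°: the bracketed kinematic factor |dx/dθ| = 0.029588 m.
ω = v/|dx/dθ| = 13.3/0.029588 = 449.51 rad/s.

450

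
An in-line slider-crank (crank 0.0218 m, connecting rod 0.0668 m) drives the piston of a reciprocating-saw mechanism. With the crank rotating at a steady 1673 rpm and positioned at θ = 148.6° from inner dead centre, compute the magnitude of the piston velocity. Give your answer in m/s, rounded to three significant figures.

ω = 2π·1673/60 = 175.2 rad/s
For an in-line slider-crank, x = r cosθ + √(L² − r² sin²θ), so v = −rω sinθ·[1 + r cosθ/√(L² − r² sin²θ)].
With r = 0.0218 m, L = 0.0668 m, θ = 148.6°: √(L² − r² sin²θ) = 0.065827 m.
v = −0.0218·175.2·0.52101·[1 + 0.0218·-0.85355/0.065827] = -1.4274 m/s.
|v| = 1.4274 m/s.

1.43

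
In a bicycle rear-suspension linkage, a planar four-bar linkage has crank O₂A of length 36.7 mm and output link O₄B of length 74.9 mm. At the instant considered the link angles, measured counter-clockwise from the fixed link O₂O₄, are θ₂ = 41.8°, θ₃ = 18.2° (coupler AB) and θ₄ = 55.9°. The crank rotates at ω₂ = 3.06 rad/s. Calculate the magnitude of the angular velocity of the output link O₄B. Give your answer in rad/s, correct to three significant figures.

0.982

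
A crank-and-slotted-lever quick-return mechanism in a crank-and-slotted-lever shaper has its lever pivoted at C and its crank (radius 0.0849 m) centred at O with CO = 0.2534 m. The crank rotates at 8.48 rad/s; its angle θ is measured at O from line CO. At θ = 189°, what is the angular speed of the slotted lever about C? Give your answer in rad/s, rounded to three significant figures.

ω = 8.48 rad/s
Crank pin A relative to C: A = (d + r cosθ, r sinθ); lever angle φ = atan2(r sinθ, d + r cosθ).
Differentiating tanφ: φ̇ = rω(d cosθ + r)/(d² + r² + 2dr cosθ).
d² + r² + 2dr cosθ = |CA|² = 0.028922 m²;  d cosθ + r = -0.16538 m.
|ω_lever| = |0.0849·8.48·-0.16538| / 0.028922 = 4.1168 rad/s.

4.12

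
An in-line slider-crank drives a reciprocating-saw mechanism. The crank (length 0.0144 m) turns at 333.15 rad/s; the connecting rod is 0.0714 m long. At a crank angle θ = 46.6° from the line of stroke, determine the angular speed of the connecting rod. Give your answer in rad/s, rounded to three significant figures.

ω = 333.1 rad/s
The rod makes angle φ with the slider axis where L sinφ = r sinθ; differentiating, L cosφ·φ̇ = r ω cosθ.
L cosφ = √(L² − r² sin²θ) = 0.070629 m.
|ω_rod| = r ω |cosθ| / √(L² − r² sin²θ) = 0.0144·333.1·0.68709/0.070629 = 46.669 rad/s.

46.7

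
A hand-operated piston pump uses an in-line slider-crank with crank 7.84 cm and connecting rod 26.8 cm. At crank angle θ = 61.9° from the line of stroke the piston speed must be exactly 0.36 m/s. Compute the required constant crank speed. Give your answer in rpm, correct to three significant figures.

43.5

For an in-line slider-crank, |v_piston| = rω|sinθ|·[1 + r cosθ/√(L² − r² sin²θ)].
With r = 0.0784 m, L = 0.268 m, θ = 61.9°: the bracketed kinematic factor |dx/dθ| = 0.079022 m.
ω = v/|dx/dθ| = 0.36/0.079022 = 4.5557 rad/s.
N = 60ω/(2π) = 43.504 rpm.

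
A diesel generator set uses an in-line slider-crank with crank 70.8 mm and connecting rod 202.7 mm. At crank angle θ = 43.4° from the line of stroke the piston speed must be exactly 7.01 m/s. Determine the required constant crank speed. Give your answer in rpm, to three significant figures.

1090

For an in-line slider-crank, |v_piston| = rω|sinθ|·[1 + r cosθ/√(L² − r² sin²θ)].
With r = 0.0708 m, L = 0.2027 m, θ = 43.4°: the bracketed kinematic factor |dx/dθ| = 0.061363 m.
ω = v/|dx/dθ| = 7.01/0.061363 = 114.24 rad/s.
N = 60ω/(2π) = 1090.9 rpm.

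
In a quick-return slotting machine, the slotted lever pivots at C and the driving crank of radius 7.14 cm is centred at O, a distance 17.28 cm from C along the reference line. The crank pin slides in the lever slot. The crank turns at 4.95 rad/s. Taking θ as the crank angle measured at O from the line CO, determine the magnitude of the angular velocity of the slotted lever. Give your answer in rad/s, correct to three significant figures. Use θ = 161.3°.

ω = 4.95 rad/s
Crank pin A relative to C: A = (d + r cosθ, r sinθ); lever angle φ = atan2(r sinθ, d + r cosθ).
Differentiating tanφ: φ̇ = rω(d cosθ + r)/(d² + r² + 2dr cosθ).
d² + r² + 2dr cosθ = |CA|² = 0.0115846 m²;  d cosθ + r = -0.092278 m.
|ω_lever| = |0.0714·4.95·-0.092278| / 0.0115846 = 2.8153 rad/s.

2.82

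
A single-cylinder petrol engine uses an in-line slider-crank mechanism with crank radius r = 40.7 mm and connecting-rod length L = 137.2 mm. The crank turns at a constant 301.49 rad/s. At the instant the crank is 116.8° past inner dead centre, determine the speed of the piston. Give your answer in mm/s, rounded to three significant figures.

9430

ω = 301.5 rad/s
For an in-line slider-crank, x = r cosθ + √(L² − r² sin²θ), so v = −rω sinθ·[1 + r cosθ/√(L² − r² sin²θ)].
With r = 0.0407 m, L = 0.1372 m, θ = 116.8°: √(L² − r² sin²θ) = 0.1323 m.
v = −0.0407·301.5·0.89259·[1 + 0.0407·-0.45088/0.1323] = -9.4335 m/s.
|v| = 9.4335 m/s = 9433.5 mm/s.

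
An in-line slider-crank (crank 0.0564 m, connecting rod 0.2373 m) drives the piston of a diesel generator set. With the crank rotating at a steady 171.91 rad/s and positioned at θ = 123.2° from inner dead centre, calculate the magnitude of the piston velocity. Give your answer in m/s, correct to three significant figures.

7.04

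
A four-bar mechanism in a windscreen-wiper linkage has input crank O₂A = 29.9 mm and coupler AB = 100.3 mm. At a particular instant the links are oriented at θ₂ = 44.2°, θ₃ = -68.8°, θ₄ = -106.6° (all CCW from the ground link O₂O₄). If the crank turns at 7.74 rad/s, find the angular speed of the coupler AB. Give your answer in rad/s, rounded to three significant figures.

1.84

ω₂ = 7.74 rad/s
Differentiating the loop-closure r₂e^{iθ₂}+r₃e^{iθ₃}=r₁+r₄e^{iθ₄} gives r₂ω₂e^{iθ₂}+r₃ω₃e^{iθ₃}=r₄ω₄e^{iθ₄}.
Eliminating the other unknown: ω₃ = r₂ω₂ sin(θ₄−θ₂) / [r₃ sin(θ₃−θ₄)].
Numerator sine = -0.48786; denominator sine = +0.61291.
Result = 0.0299·7.74·(-0.48786) / (0.1003·(+0.61291)) = -1.8366 rad/s; magnitude 1.8366 rad/s.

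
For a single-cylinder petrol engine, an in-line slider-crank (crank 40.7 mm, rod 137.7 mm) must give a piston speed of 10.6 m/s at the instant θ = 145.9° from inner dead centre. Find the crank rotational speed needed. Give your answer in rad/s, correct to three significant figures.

618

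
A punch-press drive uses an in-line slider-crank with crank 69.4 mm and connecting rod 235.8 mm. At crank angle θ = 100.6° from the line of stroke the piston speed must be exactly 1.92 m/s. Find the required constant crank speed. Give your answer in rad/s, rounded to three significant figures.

For an in-line slider-crank, |v_piston| = rω|sinθ|·[1 + r cosθ/√(L² − r² sin²θ)].
With r = 0.0694 m, L = 0.2358 m, θ = 100.6°: the bracketed kinematic factor |dx/dθ| = 0.064358 m.
ω = v/|dx/dθ| = 1.92/0.064358 = 29.833 rad/s.

29.8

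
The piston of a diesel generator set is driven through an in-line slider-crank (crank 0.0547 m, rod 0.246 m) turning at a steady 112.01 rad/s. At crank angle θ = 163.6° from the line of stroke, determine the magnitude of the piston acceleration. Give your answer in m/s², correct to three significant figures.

ω = 112 rad/s
x(θ) = r cosθ + √(L² − r² sin²θ); with ω constant, a = ω²·d²x/dθ².
d²x/dθ² = −r cosθ − r²(cos2θ)/√u − r⁴ sin²2θ/(4u^{3/2}),  u = L² − r² sin²θ = 0.0602775 m².
Substituting r = 0.0547 m, L = 0.246 m, θ = 163.6°: d²x/dθ² = +0.042186 m.
a = ω²·d²x/dθ² = (112)²·(+0.042186) = +529.28 m/s²;  |a| = 529.28 m/s².

529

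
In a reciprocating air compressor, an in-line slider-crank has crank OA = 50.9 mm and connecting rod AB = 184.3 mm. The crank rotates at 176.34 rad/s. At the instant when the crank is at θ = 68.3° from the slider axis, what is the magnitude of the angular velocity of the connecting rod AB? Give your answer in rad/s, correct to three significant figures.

18.6

ω = 176.3 rad/s
The rod makes angle φ with the slider axis where L sinφ = r sinθ; differentiating, L cosφ·φ̇ = r ω cosθ.
L cosφ = √(L² − r² sin²θ) = 0.17813 m.
|ω_rod| = r ω |cosθ| / √(L² − r² sin²θ) = 0.0509·176.3·0.36975/0.17813 = 18.631 rad/s.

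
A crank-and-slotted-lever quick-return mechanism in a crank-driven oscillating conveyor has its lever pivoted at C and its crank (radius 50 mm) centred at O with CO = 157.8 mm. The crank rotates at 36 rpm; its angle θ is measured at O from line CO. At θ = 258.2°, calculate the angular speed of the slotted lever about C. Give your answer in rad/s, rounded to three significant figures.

0.138

ω = 3.77 rad/s (from 36 rpm).
Crank pin A relative to C: A = (d + r cosθ, r sinθ); lever angle φ = atan2(r sinθ, d + r cosθ).
Differentiating tanφ: φ̇ = rω(d cosθ + r)/(d² + r² + 2dr cosθ).
d² + r² + 2dr cosθ = |CA|² = 0.0241739 m²;  d cosθ + r = +0.017731 m.
|ω_lever| = |0.05·3.77·+0.017731| / 0.0241739 = 0.13825 rad/s.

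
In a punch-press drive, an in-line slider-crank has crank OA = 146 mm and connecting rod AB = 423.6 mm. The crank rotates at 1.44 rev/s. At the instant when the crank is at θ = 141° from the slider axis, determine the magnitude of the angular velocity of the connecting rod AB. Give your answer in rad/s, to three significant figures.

ω = 9.048 rad/s (converted from 1.44 rev/s).
The rod makes angle φ with the slider axis where L sinφ = r sinθ; differentiating, L cosφ·φ̇ = r ω cosθ.
L cosφ = √(L² − r² sin²θ) = 0.41352 m.
|ω_rod| = r ω |cosθ| / √(L² − r² sin²θ) = 0.146·9.048·0.77715/0.41352 = 2.4826 rad/s.

2.48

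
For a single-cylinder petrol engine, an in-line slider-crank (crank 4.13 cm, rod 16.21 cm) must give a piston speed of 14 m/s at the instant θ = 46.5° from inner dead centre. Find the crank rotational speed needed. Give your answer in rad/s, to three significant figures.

For an in-line slider-crank, |v_piston| = rω|sinθ|·[1 + r cosθ/√(L² − r² sin²θ)].
With r = 0.0413 m, L = 0.1621 m, θ = 46.5°: the bracketed kinematic factor |dx/dθ| = 0.035304 m.
ω = v/|dx/dθ| = 14/0.035304 = 396.55 rad/s.

397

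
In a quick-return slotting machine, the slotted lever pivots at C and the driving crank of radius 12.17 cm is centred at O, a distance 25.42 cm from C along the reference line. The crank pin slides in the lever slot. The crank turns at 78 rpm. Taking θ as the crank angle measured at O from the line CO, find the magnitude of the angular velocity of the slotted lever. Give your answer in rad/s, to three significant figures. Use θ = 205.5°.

4.54

ω = 8.168 rad/s (from 78 rpm).
Crank pin A relative to C: A = (d + r cosθ, r sinθ); lever angle φ = atan2(r sinθ, d + r cosθ).
Differentiating tanφ: φ̇ = rω(d cosθ + r)/(d² + r² + 2dr cosθ).
d² + r² + 2dr cosθ = |CA|² = 0.0235835 m²;  d cosθ + r = -0.10774 m.
|ω_lever| = |0.1217·8.168·-0.10774| / 0.0235835 = 4.5412 rad/s.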